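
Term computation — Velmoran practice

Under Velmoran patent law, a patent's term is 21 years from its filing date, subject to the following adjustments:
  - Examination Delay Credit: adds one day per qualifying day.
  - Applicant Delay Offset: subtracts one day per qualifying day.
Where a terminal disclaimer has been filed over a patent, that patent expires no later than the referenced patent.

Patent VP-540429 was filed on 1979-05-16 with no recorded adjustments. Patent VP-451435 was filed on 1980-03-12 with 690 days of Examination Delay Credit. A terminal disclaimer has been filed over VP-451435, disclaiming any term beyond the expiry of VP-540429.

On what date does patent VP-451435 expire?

Natural term of VP-451435:
  Base: filing + 21 years → 12 March 2001.
  Examination Delay Credit: +690 days → 31 January 2003.
Expiry of referenced patent VP-540429:
  Base: filing + 21 years → 16 May 2000.
Terminal disclaimer: VP-451435 expires on the earlier of 31 January 2003 and 16 May 2000.

May 16, 2000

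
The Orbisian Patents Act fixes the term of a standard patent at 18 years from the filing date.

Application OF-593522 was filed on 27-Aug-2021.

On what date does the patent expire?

2039-08-27

Filing date + 18 years → 27 August 2039.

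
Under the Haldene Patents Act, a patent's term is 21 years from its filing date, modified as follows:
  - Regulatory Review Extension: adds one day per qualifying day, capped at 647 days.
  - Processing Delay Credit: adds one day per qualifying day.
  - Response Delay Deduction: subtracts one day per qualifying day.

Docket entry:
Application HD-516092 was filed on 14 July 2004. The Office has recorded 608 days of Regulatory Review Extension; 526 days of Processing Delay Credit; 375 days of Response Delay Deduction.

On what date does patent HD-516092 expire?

2027-08-12

Base term: filing date + 21 years → 14 July 2025.
Regulatory Review Extension: 608 days (within the 647-day cap) → +608 days → 14 March 2027.
Processing Delay Credit: +526 days → 21 August 2028.
Response Delay Deduction: −375 days → 12 August 2027.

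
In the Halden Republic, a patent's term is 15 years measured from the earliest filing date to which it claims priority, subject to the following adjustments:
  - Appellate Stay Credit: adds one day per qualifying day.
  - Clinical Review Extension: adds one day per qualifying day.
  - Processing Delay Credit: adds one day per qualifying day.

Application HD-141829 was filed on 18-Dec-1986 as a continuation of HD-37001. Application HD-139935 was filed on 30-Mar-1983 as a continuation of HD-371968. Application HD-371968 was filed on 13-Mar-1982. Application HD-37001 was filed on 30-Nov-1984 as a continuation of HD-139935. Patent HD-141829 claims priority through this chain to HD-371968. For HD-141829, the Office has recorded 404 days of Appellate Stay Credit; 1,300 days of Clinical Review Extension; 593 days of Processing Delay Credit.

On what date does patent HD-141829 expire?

June 27, 2003

Earliest priority filing: 13 March 1982.
Base term: 13 March 1982 + 15 years → 13 March 1997.
Appellate Stay Credit: +404 days → 21 April 1998.
Clinical Review Extension: +1300 days → 11 November 2001.
Processing Delay Credit: +593 days → 27 June 2003.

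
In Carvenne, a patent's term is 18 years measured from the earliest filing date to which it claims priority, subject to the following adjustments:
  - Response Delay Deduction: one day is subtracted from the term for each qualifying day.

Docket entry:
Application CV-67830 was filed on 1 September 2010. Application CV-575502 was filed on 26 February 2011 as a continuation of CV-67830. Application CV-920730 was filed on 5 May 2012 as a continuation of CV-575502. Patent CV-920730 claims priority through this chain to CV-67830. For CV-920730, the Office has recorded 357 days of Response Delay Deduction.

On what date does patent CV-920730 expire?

2027-09-10

Earliest priority filing: 1 September 2010.
Base term: 1 September 2010 + 18 years → 1 September 2028.
Response Delay Deduction: −357 days → 10 September 2027.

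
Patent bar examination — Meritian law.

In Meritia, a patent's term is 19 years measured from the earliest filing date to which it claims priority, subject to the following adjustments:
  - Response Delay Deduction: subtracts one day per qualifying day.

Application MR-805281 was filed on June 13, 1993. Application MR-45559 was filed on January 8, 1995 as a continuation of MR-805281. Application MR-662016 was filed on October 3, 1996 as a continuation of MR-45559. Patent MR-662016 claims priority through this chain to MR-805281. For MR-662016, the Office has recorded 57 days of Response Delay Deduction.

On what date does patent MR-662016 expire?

Earliest priority filing: 13 June 1993.
Base term: 13 June 1993 + 19 years → 13 June 2012.
Response Delay Deduction: −57 days → 17 April 2012.

2012-04-17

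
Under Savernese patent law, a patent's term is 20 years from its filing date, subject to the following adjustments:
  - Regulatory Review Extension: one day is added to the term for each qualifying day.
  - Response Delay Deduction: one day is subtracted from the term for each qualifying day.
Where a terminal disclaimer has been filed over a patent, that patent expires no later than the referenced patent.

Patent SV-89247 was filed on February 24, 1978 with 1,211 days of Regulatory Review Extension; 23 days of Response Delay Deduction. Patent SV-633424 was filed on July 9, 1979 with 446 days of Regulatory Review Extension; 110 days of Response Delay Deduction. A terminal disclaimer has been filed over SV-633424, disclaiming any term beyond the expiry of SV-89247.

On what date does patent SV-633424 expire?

June 9, 2000

Natural term of SV-633424:
  Base: filing + 20 years → 9 July 1999.
  Regulatory Review Extension: +446 days → 27 September 2000.
  Response Delay Deduction: −110 days → 9 June 2000.
Expiry of referenced patent SV-89247:
  Base: filing + 20 years → 24 February 1998.
  Regulatory Review Extension: +1211 days → 19 June 2001.
  Response Delay Deduction: −23 days → 27 May 2001.
Terminal disclaimer: SV-633424 expires on the earlier of 9 June 2000 and 27 May 2001.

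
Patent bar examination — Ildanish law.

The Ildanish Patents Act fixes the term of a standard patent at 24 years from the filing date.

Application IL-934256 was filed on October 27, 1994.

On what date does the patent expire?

Filing date + 24 years → 27 October 2018.

October 27, 2018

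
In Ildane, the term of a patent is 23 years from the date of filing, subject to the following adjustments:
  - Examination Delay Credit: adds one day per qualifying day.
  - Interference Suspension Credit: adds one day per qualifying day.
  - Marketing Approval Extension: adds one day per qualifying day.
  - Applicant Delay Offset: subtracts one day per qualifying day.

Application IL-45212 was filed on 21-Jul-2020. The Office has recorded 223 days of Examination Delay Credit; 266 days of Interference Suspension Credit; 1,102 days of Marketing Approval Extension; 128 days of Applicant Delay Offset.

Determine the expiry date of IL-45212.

July 23, 2047

Base term: filing date + 23 years → 21 July 2043.
Examination Delay Credit: +223 days → 29 February 2044.
Interference Suspension Credit: +266 days → 21 November 2044.
Marketing Approval Extension: +1102 days → 28 November 2047.
Applicant Delay Offset: −128 days → 23 July 2047.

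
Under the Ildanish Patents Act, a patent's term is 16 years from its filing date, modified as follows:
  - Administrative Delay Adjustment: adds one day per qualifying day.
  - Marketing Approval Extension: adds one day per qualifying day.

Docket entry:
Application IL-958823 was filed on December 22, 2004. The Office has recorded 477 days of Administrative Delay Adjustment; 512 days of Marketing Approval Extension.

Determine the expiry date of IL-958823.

Base term: filing date + 16 years → 22 December 2020.
Administrative Delay Adjustment: +477 days → 13 April 2022.
Marketing Approval Extension: +512 days → 7 September 2023.

September 7, 2023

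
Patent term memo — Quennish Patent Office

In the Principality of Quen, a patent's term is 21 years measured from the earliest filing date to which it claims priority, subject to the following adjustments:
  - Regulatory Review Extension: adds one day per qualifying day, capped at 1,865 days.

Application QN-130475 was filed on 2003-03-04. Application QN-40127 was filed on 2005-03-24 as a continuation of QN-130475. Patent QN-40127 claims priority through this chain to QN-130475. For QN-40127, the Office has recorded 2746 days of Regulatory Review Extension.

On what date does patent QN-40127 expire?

2029-04-12

Earliest priority filing: 4 March 2003.
Base term: 4 March 2003 + 21 years → 4 March 2024.
Regulatory Review Extension: 2746 days claimed exceeds the 1865-day cap, so +1865 days → 12 April 2029.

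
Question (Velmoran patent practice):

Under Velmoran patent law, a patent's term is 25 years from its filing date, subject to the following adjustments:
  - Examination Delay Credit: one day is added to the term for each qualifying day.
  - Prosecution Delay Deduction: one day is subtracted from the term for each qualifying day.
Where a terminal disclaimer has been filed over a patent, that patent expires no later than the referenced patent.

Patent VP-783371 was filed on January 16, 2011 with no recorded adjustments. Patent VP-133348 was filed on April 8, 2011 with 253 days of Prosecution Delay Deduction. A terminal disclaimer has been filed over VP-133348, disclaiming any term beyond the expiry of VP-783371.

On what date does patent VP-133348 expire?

Natural term of VP-133348:
  Base: filing + 25 years → 8 April 2036.
  Prosecution Delay Deduction: −253 days → 30 July 2035.
Expiry of referenced patent VP-783371:
  Base: filing + 25 years → 16 January 2036.
Terminal disclaimer: VP-133348 expires on the earlier of 30 July 2035 and 16 January 2036.

July 30, 2035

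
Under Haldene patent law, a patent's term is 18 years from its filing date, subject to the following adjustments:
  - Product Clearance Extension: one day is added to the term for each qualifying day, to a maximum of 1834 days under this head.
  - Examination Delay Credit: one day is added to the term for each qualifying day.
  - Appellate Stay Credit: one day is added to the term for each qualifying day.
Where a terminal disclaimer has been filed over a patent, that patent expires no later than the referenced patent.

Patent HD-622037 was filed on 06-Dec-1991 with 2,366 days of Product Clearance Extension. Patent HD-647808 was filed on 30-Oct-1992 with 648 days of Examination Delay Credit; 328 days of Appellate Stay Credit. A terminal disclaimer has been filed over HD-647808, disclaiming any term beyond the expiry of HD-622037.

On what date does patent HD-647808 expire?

July 2, 2013

Natural term of HD-647808:
  Base: filing + 18 years → 30 October 2010.
  Examination Delay Credit: +648 days → 8 August 2012.
  Appellate Stay Credit: +328 days → 2 July 2013.
Expiry of referenced patent HD-622037:
  Base: filing + 18 years → 6 December 2009.
  Product Clearance Extension: 2366 days claimed exceeds the 1834-day cap, so +1834 days → 14 December 2014.
Terminal disclaimer: HD-647808 expires on the earlier of 2 July 2013 and 14 December 2014.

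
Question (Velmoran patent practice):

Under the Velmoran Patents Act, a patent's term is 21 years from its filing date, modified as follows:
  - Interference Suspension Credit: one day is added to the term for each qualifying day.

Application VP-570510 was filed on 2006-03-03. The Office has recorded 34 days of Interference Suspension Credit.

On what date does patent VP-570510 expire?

2027-04-06

Base term: filing date + 21 years → 3 March 2027.
Interference Suspension Credit: +34 days → 6 April 2027.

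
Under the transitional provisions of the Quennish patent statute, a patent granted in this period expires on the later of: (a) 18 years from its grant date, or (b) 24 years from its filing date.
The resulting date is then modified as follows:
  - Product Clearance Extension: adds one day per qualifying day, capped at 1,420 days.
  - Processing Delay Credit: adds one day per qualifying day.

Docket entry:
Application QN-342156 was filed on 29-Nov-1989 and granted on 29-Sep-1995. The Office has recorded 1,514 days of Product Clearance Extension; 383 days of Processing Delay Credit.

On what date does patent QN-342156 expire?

(a) grant + 18 years → 29 September 2013.
(b) filing + 24 years → 29 November 2013.
Later of the two: 29 November 2013.
Product Clearance Extension: 1514 days claimed exceeds the 1420-day cap, so +1420 days → 19 October 2017.
Processing Delay Credit: +383 days → 6 November 2018.

November 6, 2018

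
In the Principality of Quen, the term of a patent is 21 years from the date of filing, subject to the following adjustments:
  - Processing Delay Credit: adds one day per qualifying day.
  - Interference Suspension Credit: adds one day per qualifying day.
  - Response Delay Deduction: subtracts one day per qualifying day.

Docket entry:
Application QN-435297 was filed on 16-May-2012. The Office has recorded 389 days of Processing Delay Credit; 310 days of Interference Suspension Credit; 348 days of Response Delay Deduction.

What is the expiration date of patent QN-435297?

May 2, 2034

Base term: filing date + 21 years → 16 May 2033.
Processing Delay Credit: +389 days → 9 June 2034.
Interference Suspension Credit: +310 days → 15 April 2035.
Response Delay Deduction: −348 days → 2 May 2034.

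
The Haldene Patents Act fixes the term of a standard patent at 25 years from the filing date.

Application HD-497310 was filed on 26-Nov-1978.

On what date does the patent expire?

November 26, 2003

Filing date + 25 years → 26 November 2003.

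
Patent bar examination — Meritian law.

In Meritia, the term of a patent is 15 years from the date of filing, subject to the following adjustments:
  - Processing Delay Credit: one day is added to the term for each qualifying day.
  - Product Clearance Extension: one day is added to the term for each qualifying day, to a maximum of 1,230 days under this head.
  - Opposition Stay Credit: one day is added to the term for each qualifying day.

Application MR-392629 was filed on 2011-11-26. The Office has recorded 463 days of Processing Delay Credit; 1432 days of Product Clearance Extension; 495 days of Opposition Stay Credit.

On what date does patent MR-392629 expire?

2032-11-22

Base term: filing date + 15 years → 26 November 2026.
Processing Delay Credit: +463 days → 3 March 2028.
Product Clearance Extension: 1432 days claimed exceeds the 1230-day cap, so +1230 days → 16 July 2031.
Opposition Stay Credit: +495 days → 22 November 2032.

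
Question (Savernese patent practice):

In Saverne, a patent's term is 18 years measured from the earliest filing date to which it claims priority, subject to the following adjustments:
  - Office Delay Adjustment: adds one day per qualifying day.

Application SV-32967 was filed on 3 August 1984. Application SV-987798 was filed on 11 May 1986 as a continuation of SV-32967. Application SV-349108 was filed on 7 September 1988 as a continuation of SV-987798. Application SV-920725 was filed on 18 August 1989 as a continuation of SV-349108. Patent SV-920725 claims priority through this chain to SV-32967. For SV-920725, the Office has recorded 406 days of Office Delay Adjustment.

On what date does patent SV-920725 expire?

2003-09-13

Earliest priority filing: 3 August 1984.
Base term: 3 August 1984 + 18 years → 3 August 2002.
Office Delay Adjustment: +406 days → 13 September 2003.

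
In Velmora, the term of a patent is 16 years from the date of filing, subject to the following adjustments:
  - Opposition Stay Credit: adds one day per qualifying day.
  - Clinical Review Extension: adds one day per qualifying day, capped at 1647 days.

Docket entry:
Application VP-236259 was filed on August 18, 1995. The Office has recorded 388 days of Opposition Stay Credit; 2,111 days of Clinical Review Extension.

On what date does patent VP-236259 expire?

Base term: filing date + 16 years → 18 August 2011.
Opposition Stay Credit: +388 days → 9 September 2012.
Clinical Review Extension: 2111 days claimed exceeds the 1647-day cap, so +1647 days → 14 March 2017.

2017-03-14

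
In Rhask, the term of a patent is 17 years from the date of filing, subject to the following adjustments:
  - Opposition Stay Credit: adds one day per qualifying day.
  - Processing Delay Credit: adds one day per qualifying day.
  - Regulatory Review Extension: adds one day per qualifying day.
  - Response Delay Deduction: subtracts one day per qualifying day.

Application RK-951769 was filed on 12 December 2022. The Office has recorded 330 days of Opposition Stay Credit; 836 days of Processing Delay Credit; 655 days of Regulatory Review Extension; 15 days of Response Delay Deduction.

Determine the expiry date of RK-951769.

Base term: filing date + 17 years → 12 December 2039.
Opposition Stay Credit: +330 days → 6 November 2040.
Processing Delay Credit: +836 days → 20 February 2043.
Regulatory Review Extension: +655 days → 6 December 2044.
Response Delay Deduction: −15 days → 21 November 2044.

November 21, 2044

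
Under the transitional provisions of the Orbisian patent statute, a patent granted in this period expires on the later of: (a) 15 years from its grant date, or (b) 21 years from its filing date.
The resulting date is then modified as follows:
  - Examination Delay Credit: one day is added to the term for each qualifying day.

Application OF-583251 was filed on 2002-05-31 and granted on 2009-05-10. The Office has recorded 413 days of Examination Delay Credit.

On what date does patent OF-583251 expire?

(a) grant + 15 years → 10 May 2024.
(b) filing + 21 years → 31 May 2023.
Later of the two: 10 May 2024.
Examination Delay Credit: +413 days → 27 June 2025.

2025-06-27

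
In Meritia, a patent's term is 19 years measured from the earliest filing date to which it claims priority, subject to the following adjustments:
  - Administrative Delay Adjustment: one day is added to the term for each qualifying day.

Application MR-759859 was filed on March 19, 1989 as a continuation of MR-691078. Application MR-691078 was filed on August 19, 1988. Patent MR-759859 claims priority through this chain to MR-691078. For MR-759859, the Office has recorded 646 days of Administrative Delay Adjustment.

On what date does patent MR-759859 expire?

Earliest priority filing: 19 August 1988.
Base term: 19 August 1988 + 19 years → 19 August 2007.
Administrative Delay Adjustment: +646 days → 26 May 2009.

2009-05-26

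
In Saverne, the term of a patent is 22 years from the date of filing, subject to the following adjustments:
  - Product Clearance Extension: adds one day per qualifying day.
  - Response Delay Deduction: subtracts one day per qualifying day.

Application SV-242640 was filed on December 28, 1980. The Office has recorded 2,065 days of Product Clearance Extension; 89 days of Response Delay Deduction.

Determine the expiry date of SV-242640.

2008-05-26

Base term: filing date + 22 years → 28 December 2002.
Product Clearance Extension: +2065 days → 23 August 2008.
Response Delay Deduction: −89 days → 26 May 2008.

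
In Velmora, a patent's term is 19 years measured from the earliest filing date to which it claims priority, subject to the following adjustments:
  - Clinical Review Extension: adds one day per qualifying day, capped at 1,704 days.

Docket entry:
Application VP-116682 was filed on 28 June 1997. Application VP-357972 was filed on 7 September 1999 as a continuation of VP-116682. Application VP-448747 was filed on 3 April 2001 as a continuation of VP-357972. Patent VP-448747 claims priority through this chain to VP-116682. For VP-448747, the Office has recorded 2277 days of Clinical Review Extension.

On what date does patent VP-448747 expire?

2021-02-26

Earliest priority filing: 28 June 1997.
Base term: 28 June 1997 + 19 years → 28 June 2016.
Clinical Review Extension: 2277 days claimed exceeds the 1704-day cap, so +1704 days → 26 February 2021.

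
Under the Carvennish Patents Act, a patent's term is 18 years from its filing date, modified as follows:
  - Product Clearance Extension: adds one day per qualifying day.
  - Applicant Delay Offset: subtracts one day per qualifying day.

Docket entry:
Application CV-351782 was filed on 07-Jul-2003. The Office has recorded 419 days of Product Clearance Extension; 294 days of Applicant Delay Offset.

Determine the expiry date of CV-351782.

2021-11-09

Base term: filing date + 18 years → 7 July 2021.
Product Clearance Extension: +419 days → 30 August 2022.
Applicant Delay Offset: −294 days → 9 November 2021.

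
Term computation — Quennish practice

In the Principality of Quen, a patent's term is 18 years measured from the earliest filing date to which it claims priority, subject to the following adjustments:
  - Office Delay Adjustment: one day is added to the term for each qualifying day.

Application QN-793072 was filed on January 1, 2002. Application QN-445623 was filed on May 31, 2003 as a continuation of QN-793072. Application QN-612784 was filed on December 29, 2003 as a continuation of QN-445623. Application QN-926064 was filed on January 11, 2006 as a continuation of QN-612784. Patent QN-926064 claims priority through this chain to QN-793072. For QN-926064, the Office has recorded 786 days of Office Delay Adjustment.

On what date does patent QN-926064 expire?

Earliest priority filing: 1 January 2002.
Base term: 1 January 2002 + 18 years → 1 January 2020.
Office Delay Adjustment: +786 days → 25 February 2022.

February 25, 2022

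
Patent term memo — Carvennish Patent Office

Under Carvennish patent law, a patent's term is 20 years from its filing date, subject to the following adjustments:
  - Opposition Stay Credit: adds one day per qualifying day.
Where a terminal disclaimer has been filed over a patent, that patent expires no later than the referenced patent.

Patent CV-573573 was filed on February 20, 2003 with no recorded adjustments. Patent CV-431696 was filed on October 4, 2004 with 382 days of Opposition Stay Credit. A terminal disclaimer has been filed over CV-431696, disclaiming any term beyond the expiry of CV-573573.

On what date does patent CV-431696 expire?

Natural term of CV-431696:
  Base: filing + 20 years → 4 October 2024.
  Opposition Stay Credit: +382 days → 21 October 2025.
Expiry of referenced patent CV-573573:
  Base: filing + 20 years → 20 February 2023.
Terminal disclaimer: CV-431696 expires on the earlier of 21 October 2025 and 20 February 2023.

February 20, 2023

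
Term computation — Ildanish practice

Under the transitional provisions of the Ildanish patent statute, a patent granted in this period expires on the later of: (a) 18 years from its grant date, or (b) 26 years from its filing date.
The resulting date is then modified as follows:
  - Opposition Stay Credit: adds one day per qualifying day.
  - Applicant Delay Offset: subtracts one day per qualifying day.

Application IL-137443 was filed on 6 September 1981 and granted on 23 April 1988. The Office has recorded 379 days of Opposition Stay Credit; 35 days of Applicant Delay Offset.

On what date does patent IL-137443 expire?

August 15, 2008

(a) grant + 18 years → 23 April 2006.
(b) filing + 26 years → 6 September 2007.
Later of the two: 6 September 2007.
Opposition Stay Credit: +379 days → 19 September 2008.
Applicant Delay Offset: −35 days → 15 August 2008.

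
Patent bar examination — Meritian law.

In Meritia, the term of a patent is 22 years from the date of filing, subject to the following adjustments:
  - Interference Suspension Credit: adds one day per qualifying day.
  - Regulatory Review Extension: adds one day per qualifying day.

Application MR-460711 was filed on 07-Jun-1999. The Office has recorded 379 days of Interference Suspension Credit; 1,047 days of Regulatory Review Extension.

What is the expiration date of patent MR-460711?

May 3, 2025

Base term: filing date + 22 years → 7 June 2021.
Interference Suspension Credit: +379 days → 21 June 2022.
Regulatory Review Extension: +1047 days → 3 May 2025.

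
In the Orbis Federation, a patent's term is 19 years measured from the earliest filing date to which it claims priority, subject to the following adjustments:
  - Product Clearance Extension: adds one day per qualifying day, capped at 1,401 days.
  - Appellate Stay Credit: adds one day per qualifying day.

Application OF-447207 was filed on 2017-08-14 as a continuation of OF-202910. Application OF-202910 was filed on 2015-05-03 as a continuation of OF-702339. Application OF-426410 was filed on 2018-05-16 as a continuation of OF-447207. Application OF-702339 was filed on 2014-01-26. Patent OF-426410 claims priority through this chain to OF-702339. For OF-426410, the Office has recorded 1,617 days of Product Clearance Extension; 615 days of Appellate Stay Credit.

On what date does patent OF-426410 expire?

Earliest priority filing: 26 January 2014.
Base term: 26 January 2014 + 19 years → 26 January 2033.
Product Clearance Extension: 1617 days claimed exceeds the 1401-day cap, so +1401 days → 27 November 2036.
Appellate Stay Credit: +615 days → 4 August 2038.

2038-08-04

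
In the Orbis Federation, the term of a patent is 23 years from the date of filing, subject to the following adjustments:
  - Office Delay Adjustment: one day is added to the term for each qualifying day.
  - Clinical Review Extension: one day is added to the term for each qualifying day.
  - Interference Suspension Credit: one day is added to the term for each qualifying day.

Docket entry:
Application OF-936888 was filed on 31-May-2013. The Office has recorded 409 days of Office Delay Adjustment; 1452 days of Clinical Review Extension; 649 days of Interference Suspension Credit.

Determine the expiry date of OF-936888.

April 15, 2043

Base term: filing date + 23 years → 31 May 2036.
Office Delay Adjustment: +409 days → 14 July 2037.
Clinical Review Extension: +1452 days → 5 July 2041.
Interference Suspension Credit: +649 days → 15 April 2043.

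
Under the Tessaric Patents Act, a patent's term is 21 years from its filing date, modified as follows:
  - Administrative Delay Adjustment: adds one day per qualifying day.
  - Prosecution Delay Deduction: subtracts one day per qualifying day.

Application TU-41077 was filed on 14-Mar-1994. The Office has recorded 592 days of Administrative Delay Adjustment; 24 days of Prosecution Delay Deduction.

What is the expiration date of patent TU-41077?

Base term: filing date + 21 years → 14 March 2015.
Administrative Delay Adjustment: +592 days → 26 October 2016.
Prosecution Delay Deduction: −24 days → 2 October 2016.

October 2, 2016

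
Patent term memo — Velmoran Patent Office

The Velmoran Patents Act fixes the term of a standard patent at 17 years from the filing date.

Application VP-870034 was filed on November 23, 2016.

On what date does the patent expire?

November 23, 2033

Filing date + 17 years → 23 November 2033.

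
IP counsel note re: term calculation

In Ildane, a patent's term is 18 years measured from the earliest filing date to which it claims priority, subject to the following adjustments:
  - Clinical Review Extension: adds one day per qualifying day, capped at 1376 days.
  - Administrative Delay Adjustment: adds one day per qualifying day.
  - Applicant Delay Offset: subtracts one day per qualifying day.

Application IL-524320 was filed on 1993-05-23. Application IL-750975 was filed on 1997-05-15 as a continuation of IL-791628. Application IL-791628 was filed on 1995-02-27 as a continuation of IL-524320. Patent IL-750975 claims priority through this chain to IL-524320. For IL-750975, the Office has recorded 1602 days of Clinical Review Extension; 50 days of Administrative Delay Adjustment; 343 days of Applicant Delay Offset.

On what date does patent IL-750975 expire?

May 10, 2014

Earliest priority filing: 23 May 1993.
Base term: 23 May 1993 + 18 years → 23 May 2011.
Clinical Review Extension: 1602 days claimed exceeds the 1376-day cap, so +1376 days → 27 February 2015.
Administrative Delay Adjustment: +50 days → 18 April 2015.
Applicant Delay Offset: −343 days → 10 May 2014.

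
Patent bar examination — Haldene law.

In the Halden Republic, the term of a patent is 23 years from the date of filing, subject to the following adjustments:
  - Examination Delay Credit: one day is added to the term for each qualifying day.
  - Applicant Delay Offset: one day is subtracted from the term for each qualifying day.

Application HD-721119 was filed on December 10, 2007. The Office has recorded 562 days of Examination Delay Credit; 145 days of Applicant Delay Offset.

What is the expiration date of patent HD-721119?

Base term: filing date + 23 years → 10 December 2030.
Examination Delay Credit: +562 days → 24 June 2032.
Applicant Delay Offset: −145 days → 31 January 2032.

2032-01-31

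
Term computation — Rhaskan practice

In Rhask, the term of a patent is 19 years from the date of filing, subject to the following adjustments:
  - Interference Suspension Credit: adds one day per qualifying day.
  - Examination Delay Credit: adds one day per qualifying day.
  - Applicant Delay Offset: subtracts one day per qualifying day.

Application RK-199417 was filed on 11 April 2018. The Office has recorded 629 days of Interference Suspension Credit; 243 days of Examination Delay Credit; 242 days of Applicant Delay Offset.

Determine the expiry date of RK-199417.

Base term: filing date + 19 years → 11 April 2037.
Interference Suspension Credit: +629 days → 31 December 2038.
Examination Delay Credit: +243 days → 31 August 2039.
Applicant Delay Offset: −242 days → 1 January 2039.

January 1, 2039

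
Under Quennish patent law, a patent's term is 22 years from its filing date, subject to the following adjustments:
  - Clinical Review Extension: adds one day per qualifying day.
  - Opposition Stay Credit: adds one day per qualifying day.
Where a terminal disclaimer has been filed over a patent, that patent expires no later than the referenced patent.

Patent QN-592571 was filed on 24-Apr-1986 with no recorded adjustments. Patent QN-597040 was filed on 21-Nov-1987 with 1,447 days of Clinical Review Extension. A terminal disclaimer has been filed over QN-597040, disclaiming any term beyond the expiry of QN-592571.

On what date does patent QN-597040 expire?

April 24, 2008

Natural term of QN-597040:
  Base: filing + 22 years → 21 November 2009.
  Clinical Review Extension: +1447 days → 7 November 2013.
Expiry of referenced patent QN-592571:
  Base: filing + 22 years → 24 April 2008.
Terminal disclaimer: QN-597040 expires on the earlier of 7 November 2013 and 24 April 2008.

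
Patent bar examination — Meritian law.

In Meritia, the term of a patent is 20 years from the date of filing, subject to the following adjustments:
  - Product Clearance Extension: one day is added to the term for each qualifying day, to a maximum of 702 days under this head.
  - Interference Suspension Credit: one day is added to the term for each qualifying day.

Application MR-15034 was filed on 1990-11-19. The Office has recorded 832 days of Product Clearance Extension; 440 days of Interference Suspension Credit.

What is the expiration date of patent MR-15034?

January 4, 2014

Base term: filing date + 20 years → 19 November 2010.
Product Clearance Extension: 832 days claimed exceeds the 702-day cap, so +702 days → 21 October 2012.
Interference Suspension Credit: +440 days → 4 January 2014.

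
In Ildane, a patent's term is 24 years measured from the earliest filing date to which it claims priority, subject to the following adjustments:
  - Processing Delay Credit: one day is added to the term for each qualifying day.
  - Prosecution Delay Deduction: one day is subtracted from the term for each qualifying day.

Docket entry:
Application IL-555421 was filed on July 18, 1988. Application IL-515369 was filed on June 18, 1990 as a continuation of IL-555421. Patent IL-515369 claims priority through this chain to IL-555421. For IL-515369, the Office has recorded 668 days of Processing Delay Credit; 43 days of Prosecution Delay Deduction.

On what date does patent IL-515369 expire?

April 4, 2014

Earliest priority filing: 18 July 1988.
Base term: 18 July 1988 + 24 years → 18 July 2012.
Processing Delay Credit: +668 days → 17 May 2014.
Prosecution Delay Deduction: −43 days → 4 April 2014.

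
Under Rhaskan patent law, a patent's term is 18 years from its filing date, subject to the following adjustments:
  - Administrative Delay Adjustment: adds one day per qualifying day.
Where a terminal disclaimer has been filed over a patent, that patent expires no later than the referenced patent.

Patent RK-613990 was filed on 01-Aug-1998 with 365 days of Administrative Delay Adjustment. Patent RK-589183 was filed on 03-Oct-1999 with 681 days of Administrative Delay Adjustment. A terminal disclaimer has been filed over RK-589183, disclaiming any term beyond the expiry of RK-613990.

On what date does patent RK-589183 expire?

August 1, 2017

Natural term of RK-589183:
  Base: filing + 18 years → 3 October 2017.
  Administrative Delay Adjustment: +681 days → 15 August 2019.
Expiry of referenced patent RK-613990:
  Base: filing + 18 years → 1 August 2016.
  Administrative Delay Adjustment: +365 days → 1 August 2017.
Terminal disclaimer: RK-589183 expires on the earlier of 15 August 2019 and 1 August 2017.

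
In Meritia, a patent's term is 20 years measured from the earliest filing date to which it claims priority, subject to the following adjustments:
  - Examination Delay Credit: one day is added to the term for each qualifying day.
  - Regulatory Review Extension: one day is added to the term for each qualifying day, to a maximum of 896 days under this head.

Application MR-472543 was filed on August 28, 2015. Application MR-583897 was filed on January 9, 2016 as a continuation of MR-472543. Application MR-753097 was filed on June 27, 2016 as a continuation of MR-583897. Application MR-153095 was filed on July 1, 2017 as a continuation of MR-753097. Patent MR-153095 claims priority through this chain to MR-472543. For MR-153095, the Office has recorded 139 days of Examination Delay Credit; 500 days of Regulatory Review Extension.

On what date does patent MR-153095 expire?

Earliest priority filing: 28 August 2015.
Base term: 28 August 2015 + 20 years → 28 August 2035.
Examination Delay Credit: +139 days → 14 January 2036.
Regulatory Review Extension: 500 days (within the 896-day cap) → +500 days → 28 May 2037.

May 28, 2037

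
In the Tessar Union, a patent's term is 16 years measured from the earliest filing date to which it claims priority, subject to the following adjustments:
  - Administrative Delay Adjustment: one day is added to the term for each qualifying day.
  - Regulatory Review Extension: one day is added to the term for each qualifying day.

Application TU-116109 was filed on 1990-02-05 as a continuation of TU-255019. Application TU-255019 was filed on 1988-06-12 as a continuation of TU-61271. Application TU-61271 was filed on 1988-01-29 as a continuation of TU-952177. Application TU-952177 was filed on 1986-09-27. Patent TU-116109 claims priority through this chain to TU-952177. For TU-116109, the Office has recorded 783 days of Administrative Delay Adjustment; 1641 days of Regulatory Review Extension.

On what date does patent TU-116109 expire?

Earliest priority filing: 27 September 1986.
Base term: 27 September 1986 + 16 years → 27 September 2002.
Administrative Delay Adjustment: +783 days → 18 November 2004.
Regulatory Review Extension: +1641 days → 17 May 2009.

2009-05-17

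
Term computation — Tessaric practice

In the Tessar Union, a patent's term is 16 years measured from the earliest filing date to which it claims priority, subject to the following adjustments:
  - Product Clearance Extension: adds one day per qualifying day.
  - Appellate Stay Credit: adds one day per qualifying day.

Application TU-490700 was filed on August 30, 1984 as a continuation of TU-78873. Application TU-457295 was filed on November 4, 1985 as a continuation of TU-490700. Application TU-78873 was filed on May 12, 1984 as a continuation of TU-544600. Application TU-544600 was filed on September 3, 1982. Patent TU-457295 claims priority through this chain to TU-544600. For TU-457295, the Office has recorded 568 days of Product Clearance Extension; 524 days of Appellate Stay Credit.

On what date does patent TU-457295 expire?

Earliest priority filing: 3 September 1982.
Base term: 3 September 1982 + 16 years → 3 September 1998.
Product Clearance Extension: +568 days → 24 March 2000.
Appellate Stay Credit: +524 days → 30 August 2001.

August 30, 2001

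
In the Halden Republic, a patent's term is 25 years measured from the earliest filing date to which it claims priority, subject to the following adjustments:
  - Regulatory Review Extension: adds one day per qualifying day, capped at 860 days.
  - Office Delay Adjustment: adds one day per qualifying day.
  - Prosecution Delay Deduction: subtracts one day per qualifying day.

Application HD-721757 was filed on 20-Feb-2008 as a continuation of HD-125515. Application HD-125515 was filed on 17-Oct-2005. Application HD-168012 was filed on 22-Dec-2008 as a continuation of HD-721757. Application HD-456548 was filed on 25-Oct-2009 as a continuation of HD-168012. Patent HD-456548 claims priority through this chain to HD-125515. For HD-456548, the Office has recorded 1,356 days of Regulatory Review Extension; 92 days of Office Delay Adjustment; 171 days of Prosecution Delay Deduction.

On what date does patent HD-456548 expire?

Earliest priority filing: 17 October 2005.
Base term: 17 October 2005 + 25 years → 17 October 2030.
Regulatory Review Extension: 1356 days claimed exceeds the 860-day cap, so +860 days → 23 February 2033.
Office Delay Adjustment: +92 days → 26 May 2033.
Prosecution Delay Deduction: −171 days → 6 December 2032.

December 6, 2032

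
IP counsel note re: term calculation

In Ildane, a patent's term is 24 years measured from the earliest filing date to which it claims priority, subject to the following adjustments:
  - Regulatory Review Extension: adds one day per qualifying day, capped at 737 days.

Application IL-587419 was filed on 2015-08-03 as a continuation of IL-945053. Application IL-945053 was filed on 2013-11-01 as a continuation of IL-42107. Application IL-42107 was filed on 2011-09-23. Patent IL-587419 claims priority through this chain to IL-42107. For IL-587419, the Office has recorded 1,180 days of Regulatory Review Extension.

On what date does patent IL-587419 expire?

Earliest priority filing: 23 September 2011.
Base term: 23 September 2011 + 24 years → 23 September 2035.
Regulatory Review Extension: 1180 days claimed exceeds the 737-day cap, so +737 days → 29 September 2037.

2037-09-29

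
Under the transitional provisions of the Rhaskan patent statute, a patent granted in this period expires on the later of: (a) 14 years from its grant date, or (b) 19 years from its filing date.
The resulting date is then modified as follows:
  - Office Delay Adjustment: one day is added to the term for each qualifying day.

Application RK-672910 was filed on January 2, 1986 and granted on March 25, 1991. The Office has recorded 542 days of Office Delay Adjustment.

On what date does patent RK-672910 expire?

2006-09-18

(a) grant + 14 years → 25 March 2005.
(b) filing + 19 years → 2 January 2005.
Later of the two: 25 March 2005.
Office Delay Adjustment: +542 days → 18 September 2006.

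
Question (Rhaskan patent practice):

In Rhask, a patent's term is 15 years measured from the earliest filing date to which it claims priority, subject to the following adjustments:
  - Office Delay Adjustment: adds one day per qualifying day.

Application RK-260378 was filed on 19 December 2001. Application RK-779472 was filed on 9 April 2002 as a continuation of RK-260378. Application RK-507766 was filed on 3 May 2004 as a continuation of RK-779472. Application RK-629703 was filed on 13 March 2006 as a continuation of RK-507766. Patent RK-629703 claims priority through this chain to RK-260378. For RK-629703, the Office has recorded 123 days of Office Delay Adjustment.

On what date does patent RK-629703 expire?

Earliest priority filing: 19 December 2001.
Base term: 19 December 2001 + 15 years → 19 December 2016.
Office Delay Adjustment: +123 days → 21 April 2017.

2017-04-21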